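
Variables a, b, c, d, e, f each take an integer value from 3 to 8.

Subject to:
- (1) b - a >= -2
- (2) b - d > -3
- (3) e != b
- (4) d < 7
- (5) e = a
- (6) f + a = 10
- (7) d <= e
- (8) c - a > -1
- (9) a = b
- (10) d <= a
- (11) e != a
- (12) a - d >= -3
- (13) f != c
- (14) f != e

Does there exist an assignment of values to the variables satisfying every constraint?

From constraints 5 and 9, e = a = b, so e = b. But constraint 3 says e ≠ b. Contradiction.

Unsatisfiable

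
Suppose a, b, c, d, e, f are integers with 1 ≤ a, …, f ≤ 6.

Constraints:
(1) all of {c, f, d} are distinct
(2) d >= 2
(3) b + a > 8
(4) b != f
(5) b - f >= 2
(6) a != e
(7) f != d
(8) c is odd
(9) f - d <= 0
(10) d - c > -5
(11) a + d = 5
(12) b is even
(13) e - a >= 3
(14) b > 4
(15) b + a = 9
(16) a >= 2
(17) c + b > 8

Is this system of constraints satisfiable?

Satisfiable

One satisfying assignment is a = 3, b = 6, c = 5, d = 2, e = 6, f = 1.
For the less obvious constraints — constraint 3: b + a = 9; constraint 5: b - f = 5 — and the others hold by inspection.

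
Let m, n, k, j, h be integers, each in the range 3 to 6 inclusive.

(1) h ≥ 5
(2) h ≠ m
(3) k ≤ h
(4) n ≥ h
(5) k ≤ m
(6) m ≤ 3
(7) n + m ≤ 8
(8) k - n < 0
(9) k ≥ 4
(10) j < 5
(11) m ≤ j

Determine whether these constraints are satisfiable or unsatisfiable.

From constraints 1 and 4: n ≥ h ≥ 5. From constraints 5 and 9: m ≥ k ≥ 4. Hence n + m ≥ 9. But constraint 7 requires n + m ≤ 8, and 8 < 9. Contradiction.

Unsatisfiable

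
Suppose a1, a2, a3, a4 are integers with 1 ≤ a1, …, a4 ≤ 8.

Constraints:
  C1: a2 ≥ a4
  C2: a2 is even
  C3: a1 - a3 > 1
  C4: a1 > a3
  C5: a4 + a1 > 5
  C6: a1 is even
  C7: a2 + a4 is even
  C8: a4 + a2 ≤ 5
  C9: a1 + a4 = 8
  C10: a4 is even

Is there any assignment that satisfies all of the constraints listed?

Satisfiable

Setting (a1, a2, a3, a4) = (6, 2, 2, 2) satisfies everything: constraint 3: a1 - a3 = 4; constraint 5: a4 + a1 = 8; constraint 8: a4 + a2 = 4, and the others follow.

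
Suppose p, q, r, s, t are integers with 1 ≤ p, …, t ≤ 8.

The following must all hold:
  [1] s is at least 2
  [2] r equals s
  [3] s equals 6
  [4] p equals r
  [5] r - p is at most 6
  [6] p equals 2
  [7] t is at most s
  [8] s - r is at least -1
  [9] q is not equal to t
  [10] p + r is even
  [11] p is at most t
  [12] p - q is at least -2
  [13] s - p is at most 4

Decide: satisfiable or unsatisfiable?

Constraint 6 fixes p = 2 and constraint 3 fixes s = 6. Constraints 2 and 4 give p = r = s, so p = s. But 2 ≠ 6 — contradiction.

Unsatisfiable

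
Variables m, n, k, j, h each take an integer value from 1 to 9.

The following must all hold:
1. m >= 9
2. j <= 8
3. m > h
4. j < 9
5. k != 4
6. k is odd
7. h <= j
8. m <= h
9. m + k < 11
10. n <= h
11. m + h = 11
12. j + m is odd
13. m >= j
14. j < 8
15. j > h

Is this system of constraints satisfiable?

Unsatisfiable

From constraints 1 and 8: h ≥ m and m ≥ 9, so h ≥ 9. From constraints 2 and 7: h ≤ j and j ≤ 8, so h ≤ 8. But 8 < 9, so no value of h works.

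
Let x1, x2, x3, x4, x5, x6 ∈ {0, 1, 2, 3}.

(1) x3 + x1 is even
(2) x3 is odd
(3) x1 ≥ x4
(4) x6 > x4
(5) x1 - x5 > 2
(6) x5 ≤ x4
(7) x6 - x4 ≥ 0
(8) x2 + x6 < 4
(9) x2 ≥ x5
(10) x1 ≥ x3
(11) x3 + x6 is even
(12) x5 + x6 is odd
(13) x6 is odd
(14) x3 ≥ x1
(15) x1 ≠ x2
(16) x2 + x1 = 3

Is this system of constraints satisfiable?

Try x1 = 3, x2 = 0, x3 = 3, x4 = 0, x5 = 0, x6 = 3.
Check constraint 5: x1 - x5 = 3; constraint 7: x6 - x4 = 3. The remaining constraints are straightforward to verify.

Satisfiable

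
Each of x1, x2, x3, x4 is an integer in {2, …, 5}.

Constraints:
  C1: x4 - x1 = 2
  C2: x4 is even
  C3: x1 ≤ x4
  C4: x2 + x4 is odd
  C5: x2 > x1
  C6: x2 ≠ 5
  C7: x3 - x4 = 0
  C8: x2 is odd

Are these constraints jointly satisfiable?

Take x1 = 2, x2 = 3, x3 = 4, x4 = 4. Then constraint 1: x4 - x1 = 2; constraint 7: x3 - x4 = 0, and every other listed constraint is also met.

Satisfiable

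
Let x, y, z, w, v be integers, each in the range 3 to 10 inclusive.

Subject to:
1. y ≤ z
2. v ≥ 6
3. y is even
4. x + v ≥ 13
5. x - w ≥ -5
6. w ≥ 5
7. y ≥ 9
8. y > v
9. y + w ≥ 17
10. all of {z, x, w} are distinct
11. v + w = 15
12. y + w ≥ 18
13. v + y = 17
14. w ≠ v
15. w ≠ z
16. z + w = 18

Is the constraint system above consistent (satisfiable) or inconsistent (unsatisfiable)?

Satisfiable

One satisfying assignment is x = 6, y = 10, z = 10, w = 8, v = 7.
For the less obvious constraints — constraint 4: x + v = 13; constraint 5: x - w = -2; constraint 9: y + w = 18 — and the others hold by inspection.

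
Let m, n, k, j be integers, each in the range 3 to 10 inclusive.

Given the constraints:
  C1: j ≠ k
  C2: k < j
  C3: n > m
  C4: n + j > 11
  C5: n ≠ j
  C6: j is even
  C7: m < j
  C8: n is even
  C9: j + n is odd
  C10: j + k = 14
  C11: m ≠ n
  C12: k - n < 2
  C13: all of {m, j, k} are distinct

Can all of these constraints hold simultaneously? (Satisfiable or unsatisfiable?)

Constraint 6 makes j even and constraint 8 makes n even, so j + n must be even. Constraint 9 says j + n is odd — contradiction.

Unsatisfiable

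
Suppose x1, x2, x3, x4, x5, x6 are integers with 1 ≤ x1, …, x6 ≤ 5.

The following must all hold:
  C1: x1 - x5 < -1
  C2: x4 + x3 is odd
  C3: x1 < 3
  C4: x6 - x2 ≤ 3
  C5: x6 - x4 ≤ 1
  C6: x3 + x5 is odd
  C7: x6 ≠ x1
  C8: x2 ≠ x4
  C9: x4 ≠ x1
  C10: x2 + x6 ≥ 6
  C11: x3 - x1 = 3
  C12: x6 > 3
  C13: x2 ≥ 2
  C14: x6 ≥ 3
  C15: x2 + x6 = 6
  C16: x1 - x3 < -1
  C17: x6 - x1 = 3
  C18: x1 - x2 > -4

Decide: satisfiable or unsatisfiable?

The assignment x1 = 1, x2 = 2, x3 = 4, x4 = 5, x5 = 5, x6 = 4 works:
  constraint 1 holds since x1 - x5 = -4.
  constraint 4 holds since x6 - x2 = 2.
The rest check out directly.

Satisfiable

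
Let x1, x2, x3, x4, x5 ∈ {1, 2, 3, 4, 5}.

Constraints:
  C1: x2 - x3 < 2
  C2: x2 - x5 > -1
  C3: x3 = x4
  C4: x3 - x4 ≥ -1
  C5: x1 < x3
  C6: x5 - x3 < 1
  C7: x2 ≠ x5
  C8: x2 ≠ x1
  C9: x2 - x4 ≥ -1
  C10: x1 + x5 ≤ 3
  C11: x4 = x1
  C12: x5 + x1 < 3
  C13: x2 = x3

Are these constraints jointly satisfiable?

Unsatisfiable

From constraints 3, 11, and 13, x2 = x3 = x4 = x1, so x2 = x1. But constraint 8 says x2 ≠ x1. Contradiction.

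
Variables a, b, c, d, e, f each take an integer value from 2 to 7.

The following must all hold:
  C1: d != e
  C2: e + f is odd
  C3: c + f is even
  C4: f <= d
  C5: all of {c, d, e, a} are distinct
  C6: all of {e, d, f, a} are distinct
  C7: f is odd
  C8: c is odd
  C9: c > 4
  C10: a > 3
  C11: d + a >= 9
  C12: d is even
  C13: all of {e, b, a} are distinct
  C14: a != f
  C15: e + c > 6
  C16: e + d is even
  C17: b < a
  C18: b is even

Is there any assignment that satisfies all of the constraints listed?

Satisfiable

Try a = 7, b = 4, c = 5, d = 4, e = 2, f = 3.
Check constraint 5: values 5, 4, 2, 7 are distinct; constraint 11: d + a = 11; constraint 15: e + c = 7. The remaining constraints are straightforward to verify.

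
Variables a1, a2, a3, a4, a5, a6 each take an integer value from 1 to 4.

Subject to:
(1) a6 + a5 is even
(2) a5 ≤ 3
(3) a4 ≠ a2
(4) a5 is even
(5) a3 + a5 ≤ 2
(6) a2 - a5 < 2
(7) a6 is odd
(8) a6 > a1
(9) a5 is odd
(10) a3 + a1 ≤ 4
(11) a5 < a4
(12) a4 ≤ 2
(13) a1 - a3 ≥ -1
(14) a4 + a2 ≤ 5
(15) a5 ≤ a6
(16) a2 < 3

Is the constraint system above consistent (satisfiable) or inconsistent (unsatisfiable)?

Constraint 7 makes a6 odd and constraint 4 makes a5 even, so a6 + a5 must be odd. Constraint 1 says a6 + a5 is even — contradiction.

Unsatisfiable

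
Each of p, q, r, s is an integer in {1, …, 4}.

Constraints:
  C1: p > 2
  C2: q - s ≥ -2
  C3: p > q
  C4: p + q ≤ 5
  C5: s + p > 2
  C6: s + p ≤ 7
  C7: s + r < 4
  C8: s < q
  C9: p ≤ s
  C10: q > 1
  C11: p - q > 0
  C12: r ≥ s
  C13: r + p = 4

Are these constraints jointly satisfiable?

Constraints 8, 9, and 11 give p ≤ s, s < q, q < p. Chaining: p ≤ s < q < p, which forces p < p — impossible.

Unsatisfiable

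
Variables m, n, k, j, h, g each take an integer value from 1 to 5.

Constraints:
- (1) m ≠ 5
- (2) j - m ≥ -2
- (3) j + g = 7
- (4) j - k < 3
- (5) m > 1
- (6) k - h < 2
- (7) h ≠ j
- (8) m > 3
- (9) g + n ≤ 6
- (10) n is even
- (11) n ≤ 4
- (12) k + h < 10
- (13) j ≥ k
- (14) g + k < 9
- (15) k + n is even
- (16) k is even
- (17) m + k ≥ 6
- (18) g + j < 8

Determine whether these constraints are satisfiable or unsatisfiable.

Satisfiable

Setting (m, n, k, j, h, g) = (4, 2, 4, 5, 4, 2) satisfies everything: constraint 2: j - m = 1; constraint 3: j + g = 7, and the others follow.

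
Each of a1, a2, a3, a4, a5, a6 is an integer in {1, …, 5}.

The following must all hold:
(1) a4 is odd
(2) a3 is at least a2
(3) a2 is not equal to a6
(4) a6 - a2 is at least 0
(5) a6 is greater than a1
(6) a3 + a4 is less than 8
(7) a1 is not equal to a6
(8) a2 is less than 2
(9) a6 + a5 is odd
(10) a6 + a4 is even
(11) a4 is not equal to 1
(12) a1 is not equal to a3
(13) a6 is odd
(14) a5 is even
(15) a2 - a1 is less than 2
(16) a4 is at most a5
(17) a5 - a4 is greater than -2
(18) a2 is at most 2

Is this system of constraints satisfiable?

Setting (a1, a2, a3, a4, a5, a6) = (1, 1, 2, 3, 4, 3) satisfies everything: constraint 4: a6 - a2 = 2; constraint 6: a3 + a4 = 5, and the others follow.

Satisfiable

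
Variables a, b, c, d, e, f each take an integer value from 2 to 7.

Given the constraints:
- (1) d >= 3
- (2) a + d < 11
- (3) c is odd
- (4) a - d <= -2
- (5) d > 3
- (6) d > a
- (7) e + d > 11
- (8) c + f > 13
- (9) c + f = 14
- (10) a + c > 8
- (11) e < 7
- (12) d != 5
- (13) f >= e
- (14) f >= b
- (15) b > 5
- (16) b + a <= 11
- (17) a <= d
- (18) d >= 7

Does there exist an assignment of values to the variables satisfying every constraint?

Satisfiable

One satisfying assignment is a = 3, b = 7, c = 7, d = 7, e = 6, f = 7.
For the less obvious constraints — constraint 2: a + d = 10; constraint 4: a - d = -4 — and the others hold by inspection.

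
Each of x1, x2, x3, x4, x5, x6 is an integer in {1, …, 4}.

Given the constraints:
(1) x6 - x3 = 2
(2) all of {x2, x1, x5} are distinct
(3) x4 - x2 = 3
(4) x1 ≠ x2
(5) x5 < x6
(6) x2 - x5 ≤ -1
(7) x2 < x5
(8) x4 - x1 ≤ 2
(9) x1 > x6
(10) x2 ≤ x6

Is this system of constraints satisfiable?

Satisfiable

Setting (x1, x2, x3, x4, x5, x6) = (4, 1, 1, 4, 2, 3) satisfies everything: constraint 1: x6 - x3 = 2; constraint 3: x4 - x2 = 3; constraint 6: x2 - x5 = -1, and the others follow.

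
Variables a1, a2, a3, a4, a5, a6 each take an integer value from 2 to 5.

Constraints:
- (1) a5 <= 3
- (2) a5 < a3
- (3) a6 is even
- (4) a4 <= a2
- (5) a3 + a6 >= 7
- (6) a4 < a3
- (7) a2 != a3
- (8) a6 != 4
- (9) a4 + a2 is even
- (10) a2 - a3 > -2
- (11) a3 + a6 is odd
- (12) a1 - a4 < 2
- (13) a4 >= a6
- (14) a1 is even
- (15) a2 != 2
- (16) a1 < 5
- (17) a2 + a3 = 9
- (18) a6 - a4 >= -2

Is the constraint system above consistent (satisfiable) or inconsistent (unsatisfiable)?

Satisfiable

Try a1 = 2, a2 = 4, a3 = 5, a4 = 2, a5 = 2, a6 = 2.
Check constraint 5: a3 + a6 = 7; constraint 10: a2 - a3 = -1; constraint 12: a1 - a4 = 0. The remaining constraints are straightforward to verify.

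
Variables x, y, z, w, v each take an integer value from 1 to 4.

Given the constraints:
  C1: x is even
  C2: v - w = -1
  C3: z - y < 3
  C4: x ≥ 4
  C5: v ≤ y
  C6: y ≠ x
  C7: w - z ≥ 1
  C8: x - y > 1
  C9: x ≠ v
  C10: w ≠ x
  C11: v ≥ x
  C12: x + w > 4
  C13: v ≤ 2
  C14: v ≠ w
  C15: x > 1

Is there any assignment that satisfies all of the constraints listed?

Unsatisfiable

From constraint 4: x ≥ 4. From constraints 11 and 13: x ≤ v and v ≤ 2, so x ≤ 2. But 2 < 4, so no value of x works.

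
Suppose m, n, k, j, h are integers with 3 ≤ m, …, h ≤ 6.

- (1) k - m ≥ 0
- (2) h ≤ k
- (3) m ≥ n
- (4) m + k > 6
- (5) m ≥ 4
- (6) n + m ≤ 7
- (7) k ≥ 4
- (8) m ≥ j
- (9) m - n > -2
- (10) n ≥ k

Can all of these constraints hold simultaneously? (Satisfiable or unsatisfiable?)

Unsatisfiable

From constraints 7 and 10: n ≥ k ≥ 4. From constraint 5: m ≥ 4. Hence n + m ≥ 8. But constraint 6 requires n + m ≤ 7, and 7 < 8. Contradiction.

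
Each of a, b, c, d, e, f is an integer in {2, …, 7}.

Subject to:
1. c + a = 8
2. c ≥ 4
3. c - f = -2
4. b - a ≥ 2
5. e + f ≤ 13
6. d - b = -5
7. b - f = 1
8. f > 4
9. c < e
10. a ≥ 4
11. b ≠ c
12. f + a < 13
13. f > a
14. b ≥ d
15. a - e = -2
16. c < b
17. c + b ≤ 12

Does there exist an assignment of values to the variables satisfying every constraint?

The assignment a = 4, b = 7, c = 4, d = 2, e = 6, f = 6 works:
  constraint 1 holds since c + a = 8.
  constraint 3 holds since c - f = -2.
The rest check out directly.

Satisfiable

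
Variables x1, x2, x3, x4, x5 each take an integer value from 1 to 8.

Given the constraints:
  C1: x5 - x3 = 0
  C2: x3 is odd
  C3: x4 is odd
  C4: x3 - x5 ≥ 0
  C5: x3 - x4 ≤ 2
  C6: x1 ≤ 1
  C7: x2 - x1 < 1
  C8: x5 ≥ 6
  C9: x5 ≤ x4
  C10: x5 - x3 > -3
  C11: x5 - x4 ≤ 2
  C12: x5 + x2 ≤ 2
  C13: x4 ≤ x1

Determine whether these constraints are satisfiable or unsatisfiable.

From constraints 8 and 9: x4 ≥ x5 and x5 ≥ 6, so x4 ≥ 6. From constraints 6 and 13: x4 ≤ x1 and x1 ≤ 1, so x4 ≤ 1. But 1 < 6, so no value of x4 works.

Unsatisfiable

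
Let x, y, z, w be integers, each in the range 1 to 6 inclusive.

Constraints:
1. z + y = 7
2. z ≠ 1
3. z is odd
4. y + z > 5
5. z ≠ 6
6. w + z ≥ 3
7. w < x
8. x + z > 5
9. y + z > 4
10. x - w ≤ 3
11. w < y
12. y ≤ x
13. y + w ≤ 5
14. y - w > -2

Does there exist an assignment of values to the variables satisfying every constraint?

Try x = 3, y = 2, z = 5, w = 1.
Check constraint 1: z + y = 7; constraint 4: y + z = 7; constraint 6: w + z = 6. The remaining constraints are straightforward to verify.

Satisfiable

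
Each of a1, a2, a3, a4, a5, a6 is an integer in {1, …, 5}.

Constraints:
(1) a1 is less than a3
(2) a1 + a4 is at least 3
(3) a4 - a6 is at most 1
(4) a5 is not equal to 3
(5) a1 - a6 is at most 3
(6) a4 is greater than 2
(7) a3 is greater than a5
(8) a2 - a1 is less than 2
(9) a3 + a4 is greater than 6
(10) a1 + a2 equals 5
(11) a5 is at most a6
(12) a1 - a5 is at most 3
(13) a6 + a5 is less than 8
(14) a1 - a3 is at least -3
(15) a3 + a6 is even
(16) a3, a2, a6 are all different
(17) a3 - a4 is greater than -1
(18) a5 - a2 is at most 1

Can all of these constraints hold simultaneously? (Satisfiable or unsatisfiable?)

Satisfiable

The assignment a1 = 3, a2 = 2, a3 = 5, a4 = 3, a5 = 2, a6 = 3 works:
  constraint 2 holds since a1 + a4 = 6.
  constraint 3 holds since a4 - a6 = 0.
  constraint 5 holds since a1 - a6 = 0.
The rest check out directly.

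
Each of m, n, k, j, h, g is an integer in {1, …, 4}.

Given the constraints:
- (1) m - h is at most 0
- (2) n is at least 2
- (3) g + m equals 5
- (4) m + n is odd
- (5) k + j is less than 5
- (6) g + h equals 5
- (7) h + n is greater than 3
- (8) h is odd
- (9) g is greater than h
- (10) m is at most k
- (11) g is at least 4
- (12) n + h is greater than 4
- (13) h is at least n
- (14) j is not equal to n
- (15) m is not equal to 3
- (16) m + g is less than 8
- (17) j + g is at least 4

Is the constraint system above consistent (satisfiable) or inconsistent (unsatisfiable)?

From constraint 11: g ≥ 4. From constraints 2 and 13: h ≥ n ≥ 2. Hence g + h ≥ 6. But constraint 6 requires g + h = 5, and 5 < 6. Contradiction.

Unsatisfiable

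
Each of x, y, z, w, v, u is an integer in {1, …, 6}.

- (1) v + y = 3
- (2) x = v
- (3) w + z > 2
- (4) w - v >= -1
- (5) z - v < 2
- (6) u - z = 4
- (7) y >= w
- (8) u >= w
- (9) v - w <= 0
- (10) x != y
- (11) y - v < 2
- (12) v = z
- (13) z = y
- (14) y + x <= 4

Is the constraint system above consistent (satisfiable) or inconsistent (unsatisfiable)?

Unsatisfiable

From constraints 2, 12, and 13, x = v = z = y, so x = y. But constraint 10 says x ≠ y. Contradiction.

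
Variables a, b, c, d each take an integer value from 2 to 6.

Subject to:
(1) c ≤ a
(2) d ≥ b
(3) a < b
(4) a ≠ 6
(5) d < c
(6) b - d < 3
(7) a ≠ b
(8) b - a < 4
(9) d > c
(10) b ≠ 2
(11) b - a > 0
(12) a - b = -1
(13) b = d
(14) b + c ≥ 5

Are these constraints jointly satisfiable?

Constraints 1, 2, 3, and 5 give c ≤ a, a < b, b ≤ d, d < c. Chaining: c ≤ a < b ≤ d < c, which forces c < c — impossible.

Unsatisfiable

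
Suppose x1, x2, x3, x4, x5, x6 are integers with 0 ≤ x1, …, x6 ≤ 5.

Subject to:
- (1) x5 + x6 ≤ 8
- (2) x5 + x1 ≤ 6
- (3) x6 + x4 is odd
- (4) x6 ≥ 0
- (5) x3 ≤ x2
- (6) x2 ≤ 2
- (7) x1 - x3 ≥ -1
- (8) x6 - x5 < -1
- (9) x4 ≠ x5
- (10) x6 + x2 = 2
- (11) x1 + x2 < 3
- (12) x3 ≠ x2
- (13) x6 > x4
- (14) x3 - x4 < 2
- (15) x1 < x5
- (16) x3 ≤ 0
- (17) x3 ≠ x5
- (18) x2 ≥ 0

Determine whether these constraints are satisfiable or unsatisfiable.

One satisfying assignment is x1 = 0, x2 = 1, x3 = 0, x4 = 0, x5 = 4, x6 = 1.
For the less obvious constraints — constraint 1: x5 + x6 = 5; constraint 2: x5 + x1 = 4 — and the others hold by inspection.

Satisfiable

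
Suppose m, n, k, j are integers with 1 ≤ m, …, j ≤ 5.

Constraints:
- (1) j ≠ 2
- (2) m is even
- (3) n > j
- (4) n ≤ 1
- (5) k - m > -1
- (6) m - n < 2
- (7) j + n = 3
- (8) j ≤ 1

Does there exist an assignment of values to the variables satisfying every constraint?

From constraint 8: j ≤ 1. From constraint 4: n ≤ 1. Hence j + n ≤ 2. But constraint 7 requires j + n = 3, and 3 > 2. Contradiction.

Unsatisfiable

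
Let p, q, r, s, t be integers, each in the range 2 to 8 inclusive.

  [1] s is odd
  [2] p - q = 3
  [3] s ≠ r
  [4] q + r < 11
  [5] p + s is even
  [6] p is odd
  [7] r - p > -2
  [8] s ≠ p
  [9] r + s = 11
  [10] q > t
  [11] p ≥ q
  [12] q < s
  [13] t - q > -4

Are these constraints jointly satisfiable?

One satisfying assignment is p = 7, q = 4, r = 6, s = 5, t = 3.
For the less obvious constraints — constraint 2: p - q = 3; constraint 4: q + r = 10; constraint 7: r - p = -1 — and the others hold by inspection.

Satisfiable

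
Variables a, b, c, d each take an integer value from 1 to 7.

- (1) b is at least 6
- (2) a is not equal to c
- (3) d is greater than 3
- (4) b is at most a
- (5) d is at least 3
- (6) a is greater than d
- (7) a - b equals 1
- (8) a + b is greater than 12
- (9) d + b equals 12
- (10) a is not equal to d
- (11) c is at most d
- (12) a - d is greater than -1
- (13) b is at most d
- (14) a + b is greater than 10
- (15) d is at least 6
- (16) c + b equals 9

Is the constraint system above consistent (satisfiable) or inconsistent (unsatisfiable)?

One satisfying assignment is a = 7, b = 6, c = 3, d = 6.
For the less obvious constraints — constraint 7: a - b = 1; constraint 8: a + b = 13 — and the others hold by inspection.

Satisfiable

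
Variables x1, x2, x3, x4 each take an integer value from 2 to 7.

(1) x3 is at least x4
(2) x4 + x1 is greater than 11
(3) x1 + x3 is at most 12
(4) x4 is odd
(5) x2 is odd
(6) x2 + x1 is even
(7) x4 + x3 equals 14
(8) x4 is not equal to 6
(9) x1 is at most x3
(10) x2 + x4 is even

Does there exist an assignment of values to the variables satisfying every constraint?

Satisfiable

The assignment x1 = 5, x2 = 5, x3 = 7, x4 = 7 works:
  constraint 2 holds since x4 + x1 = 12.
  constraint 3 holds since x1 + x3 = 12.
The rest check out directly.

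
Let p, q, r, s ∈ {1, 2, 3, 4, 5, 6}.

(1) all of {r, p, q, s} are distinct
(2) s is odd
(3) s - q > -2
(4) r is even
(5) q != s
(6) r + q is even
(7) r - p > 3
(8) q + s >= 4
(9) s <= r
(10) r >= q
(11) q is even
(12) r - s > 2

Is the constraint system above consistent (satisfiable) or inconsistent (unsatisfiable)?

Satisfiable

Try p = 1, q = 2, r = 6, s = 3.
Check constraint 3: s - q = 1; constraint 7: r - p = 5. The remaining constraints are straightforward to verify.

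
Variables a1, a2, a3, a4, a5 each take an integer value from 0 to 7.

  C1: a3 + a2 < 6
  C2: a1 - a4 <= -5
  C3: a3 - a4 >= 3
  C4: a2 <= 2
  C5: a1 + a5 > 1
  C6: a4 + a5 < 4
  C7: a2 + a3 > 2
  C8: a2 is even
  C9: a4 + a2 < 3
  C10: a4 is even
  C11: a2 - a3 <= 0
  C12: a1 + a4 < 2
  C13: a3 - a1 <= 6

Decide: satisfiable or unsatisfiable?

Unsatisfiable

Constraints 2, 3, and 13 give a1 − a3 ≥ -6, a3 − a4 ≥ 3, a4 − a1 ≥ 5.
Adding all 3 inequalities: the left sides telescope to 0, and the right sides sum to (-6) + 3 + 5 = 2. So 0 ≥ 2, which is false.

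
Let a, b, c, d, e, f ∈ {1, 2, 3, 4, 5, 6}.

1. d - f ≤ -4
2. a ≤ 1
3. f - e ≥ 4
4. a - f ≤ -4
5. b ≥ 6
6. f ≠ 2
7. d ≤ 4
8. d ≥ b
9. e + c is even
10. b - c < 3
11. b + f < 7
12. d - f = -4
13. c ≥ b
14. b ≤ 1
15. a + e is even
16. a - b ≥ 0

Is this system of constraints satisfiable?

From constraints 5 and 8: d ≥ b and b ≥ 6, so d ≥ 6. From constraint 7: d ≤ 4. But 4 < 6, so no value of d works.

Unsatisfiable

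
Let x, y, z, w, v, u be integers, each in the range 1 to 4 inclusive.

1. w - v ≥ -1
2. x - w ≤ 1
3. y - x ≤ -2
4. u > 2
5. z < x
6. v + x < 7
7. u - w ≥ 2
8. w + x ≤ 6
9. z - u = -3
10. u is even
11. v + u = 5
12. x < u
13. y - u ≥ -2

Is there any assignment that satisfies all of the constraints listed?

Constraints 2, 3, 7, and 13 give u − w ≥ 2, w − x ≥ -1, x − y ≥ 2, y − u ≥ -2.
Adding all 4 inequalities: the left sides telescope to 0, and the right sides sum to 2 + (-1) + 2 + (-2) = 1. So 0 ≥ 1, which is false.

Unsatisfiable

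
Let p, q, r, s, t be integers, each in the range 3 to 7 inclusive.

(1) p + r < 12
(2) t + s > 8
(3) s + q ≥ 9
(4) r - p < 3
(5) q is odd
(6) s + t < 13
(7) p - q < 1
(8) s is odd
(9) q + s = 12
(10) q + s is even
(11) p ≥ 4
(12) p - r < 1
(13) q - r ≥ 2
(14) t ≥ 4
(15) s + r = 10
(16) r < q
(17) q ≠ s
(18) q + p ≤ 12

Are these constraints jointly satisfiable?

One satisfying assignment is p = 5, q = 7, r = 5, s = 5, t = 5.
For the less obvious constraints — constraint 1: p + r = 10; constraint 2: t + s = 10 — and the others hold by inspection.

Satisfiable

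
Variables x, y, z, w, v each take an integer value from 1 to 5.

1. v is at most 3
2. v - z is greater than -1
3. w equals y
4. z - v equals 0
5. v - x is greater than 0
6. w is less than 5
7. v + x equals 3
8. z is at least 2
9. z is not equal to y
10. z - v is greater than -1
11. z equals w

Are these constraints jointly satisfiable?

Unsatisfiable

From constraints 3 and 11, z = w = y, so z = y. But constraint 9 says z ≠ y. Contradiction.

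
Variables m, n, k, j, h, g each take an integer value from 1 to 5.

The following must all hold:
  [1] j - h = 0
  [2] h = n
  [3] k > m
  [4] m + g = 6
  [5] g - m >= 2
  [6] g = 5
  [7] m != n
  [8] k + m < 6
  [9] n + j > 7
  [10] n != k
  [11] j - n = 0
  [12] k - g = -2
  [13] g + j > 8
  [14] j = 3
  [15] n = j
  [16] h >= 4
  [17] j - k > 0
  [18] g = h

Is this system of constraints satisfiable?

Unsatisfiable

Constraint 6 fixes g = 5 and constraint 14 fixes j = 3. Constraints 2, 15, and 18 give g = h = n = j, so g = j. But 5 ≠ 3 — contradiction.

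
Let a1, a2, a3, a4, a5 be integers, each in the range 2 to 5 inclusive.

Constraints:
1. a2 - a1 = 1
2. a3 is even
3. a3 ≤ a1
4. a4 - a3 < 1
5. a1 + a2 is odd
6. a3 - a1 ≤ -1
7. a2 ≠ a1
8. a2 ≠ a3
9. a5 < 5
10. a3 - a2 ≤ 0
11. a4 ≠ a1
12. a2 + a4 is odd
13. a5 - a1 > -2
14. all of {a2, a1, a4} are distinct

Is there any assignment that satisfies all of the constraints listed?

Satisfiable

One satisfying assignment is a1 = 4, a2 = 5, a3 = 2, a4 = 2, a5 = 3.
For the less obvious constraints — constraint 1: a2 - a1 = 1; constraint 4: a4 - a3 = 0 — and the others hold by inspection.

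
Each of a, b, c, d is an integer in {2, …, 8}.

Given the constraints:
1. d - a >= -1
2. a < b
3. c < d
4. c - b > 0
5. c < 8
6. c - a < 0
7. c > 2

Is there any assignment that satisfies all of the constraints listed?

Unsatisfiable

Constraints 2, 4, and 6 give b < c, c < a, a < b. Chaining: b < c < a < b, which forces b < b — impossible.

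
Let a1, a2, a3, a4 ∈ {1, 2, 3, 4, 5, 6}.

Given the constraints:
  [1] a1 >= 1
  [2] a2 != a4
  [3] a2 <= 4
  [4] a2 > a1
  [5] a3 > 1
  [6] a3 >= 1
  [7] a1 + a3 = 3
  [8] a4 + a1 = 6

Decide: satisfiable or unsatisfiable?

Satisfiable

The assignment a1 = 1, a2 = 4, a3 = 2, a4 = 5 works:
  constraint 7 holds since a1 + a3 = 3.
  constraint 8 holds since a4 + a1 = 6.
The rest check out directly.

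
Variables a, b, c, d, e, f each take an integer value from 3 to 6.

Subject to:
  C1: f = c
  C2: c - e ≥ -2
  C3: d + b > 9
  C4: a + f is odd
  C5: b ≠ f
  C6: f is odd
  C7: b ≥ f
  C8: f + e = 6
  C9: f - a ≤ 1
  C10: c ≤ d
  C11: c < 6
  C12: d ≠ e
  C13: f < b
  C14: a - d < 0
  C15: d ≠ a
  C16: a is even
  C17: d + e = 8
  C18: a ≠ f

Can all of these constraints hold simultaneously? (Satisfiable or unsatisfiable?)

Setting (a, b, c, d, e, f) = (4, 6, 3, 5, 3, 3) satisfies everything: constraint 2: c - e = 0; constraint 3: d + b = 11; constraint 8: f + e = 6, and the others follow.

Satisfiable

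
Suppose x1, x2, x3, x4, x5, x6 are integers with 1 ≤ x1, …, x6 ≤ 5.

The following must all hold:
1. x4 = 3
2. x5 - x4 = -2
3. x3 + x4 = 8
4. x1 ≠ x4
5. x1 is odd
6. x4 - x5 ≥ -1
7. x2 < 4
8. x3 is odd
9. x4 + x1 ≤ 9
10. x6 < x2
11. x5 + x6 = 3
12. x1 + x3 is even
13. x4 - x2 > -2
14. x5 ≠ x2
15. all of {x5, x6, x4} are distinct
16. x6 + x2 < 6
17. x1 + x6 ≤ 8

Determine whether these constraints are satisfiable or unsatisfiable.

Take x1 = 5, x2 = 3, x3 = 5, x4 = 3, x5 = 1, x6 = 2. Then constraint 2: x5 - x4 = -2; constraint 3: x3 + x4 = 8, and every other listed constraint is also met.

Satisfiable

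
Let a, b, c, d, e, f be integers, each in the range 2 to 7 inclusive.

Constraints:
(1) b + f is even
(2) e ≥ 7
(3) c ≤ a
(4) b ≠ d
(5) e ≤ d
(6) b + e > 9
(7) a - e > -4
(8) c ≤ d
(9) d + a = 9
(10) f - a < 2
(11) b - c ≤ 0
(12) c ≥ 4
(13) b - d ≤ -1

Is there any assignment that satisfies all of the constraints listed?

Unsatisfiable

From constraints 2 and 5: d ≥ e ≥ 7. From constraints 3 and 12: a ≥ c ≥ 4. Hence d + a ≥ 11. But constraint 9 requires d + a = 9, and 9 < 11. Contradiction.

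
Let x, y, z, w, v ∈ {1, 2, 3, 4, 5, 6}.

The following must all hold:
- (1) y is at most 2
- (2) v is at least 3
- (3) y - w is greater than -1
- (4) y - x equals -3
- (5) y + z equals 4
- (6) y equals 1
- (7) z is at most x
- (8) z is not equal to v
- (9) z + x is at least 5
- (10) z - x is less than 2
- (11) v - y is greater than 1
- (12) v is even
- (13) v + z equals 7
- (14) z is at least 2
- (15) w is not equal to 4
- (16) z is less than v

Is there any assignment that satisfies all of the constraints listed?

Satisfiable

The assignment x = 4, y = 1, z = 3, w = 1, v = 4 works:
  constraint 3 holds since y - w = 0.
  constraint 4 holds since y - x = -3.
  constraint 5 holds since y + z = 4.
The rest check out directly.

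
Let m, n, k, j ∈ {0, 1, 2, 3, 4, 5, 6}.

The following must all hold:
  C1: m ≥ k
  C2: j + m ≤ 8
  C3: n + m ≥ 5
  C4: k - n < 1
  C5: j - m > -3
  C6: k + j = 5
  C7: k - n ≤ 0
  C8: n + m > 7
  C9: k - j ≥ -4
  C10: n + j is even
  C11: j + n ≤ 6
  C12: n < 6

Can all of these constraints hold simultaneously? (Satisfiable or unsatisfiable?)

The assignment m = 5, n = 3, k = 2, j = 3 works:
  constraint 2 holds since j + m = 8.
  constraint 3 holds since n + m = 8.
The rest check out directly.

Satisfiable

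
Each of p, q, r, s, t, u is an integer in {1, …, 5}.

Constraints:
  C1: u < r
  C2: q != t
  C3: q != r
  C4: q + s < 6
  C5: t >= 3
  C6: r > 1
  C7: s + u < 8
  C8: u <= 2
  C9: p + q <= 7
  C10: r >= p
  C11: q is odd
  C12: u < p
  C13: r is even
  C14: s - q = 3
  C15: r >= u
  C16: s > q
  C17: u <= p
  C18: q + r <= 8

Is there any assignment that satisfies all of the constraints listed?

Satisfiable

The assignment p = 3, q = 1, r = 4, s = 4, t = 3, u = 1 works:
  constraint 4 holds since q + s = 5.
  constraint 7 holds since s + u = 5.
  constraint 9 holds since p + q = 4.
The rest check out directly.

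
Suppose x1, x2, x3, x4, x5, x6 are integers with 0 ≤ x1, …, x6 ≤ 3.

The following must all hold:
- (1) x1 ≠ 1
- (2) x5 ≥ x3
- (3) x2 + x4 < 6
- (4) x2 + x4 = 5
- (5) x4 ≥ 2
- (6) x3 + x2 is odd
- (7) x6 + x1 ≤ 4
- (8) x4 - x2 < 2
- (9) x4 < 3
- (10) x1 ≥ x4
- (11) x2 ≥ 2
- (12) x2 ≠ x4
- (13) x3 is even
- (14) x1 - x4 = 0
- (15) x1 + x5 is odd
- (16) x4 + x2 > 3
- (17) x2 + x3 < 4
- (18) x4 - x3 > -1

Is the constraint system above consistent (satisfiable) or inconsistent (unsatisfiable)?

Satisfiable

Setting (x1, x2, x3, x4, x5, x6) = (2, 3, 0, 2, 1, 1) satisfies everything: constraint 3: x2 + x4 = 5; constraint 4: x2 + x4 = 5, and the others follow.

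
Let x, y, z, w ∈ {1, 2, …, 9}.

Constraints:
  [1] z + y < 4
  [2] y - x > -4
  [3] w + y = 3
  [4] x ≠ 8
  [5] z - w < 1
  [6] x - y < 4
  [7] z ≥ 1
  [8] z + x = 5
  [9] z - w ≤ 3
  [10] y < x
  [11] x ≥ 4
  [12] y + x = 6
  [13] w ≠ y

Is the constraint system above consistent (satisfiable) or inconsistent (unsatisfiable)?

One satisfying assignment is x = 4, y = 2, z = 1, w = 1.
For the less obvious constraints — constraint 1: z + y = 3; constraint 2: y - x = -2; constraint 3: w + y = 3 — and the others hold by inspection.

Satisfiable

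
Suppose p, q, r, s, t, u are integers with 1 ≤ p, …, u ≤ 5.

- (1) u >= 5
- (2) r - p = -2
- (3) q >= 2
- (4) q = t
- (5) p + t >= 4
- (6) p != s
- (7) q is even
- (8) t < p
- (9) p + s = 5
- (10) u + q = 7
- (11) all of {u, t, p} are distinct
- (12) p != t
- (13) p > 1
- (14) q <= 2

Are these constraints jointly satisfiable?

Satisfiable

One satisfying assignment is p = 3, q = 2, r = 1, s = 2, t = 2, u = 5.
For the less obvious constraints — constraint 2: r - p = -2; constraint 5: p + t = 5; constraint 9: p + s = 5 — and the others hold by inspection.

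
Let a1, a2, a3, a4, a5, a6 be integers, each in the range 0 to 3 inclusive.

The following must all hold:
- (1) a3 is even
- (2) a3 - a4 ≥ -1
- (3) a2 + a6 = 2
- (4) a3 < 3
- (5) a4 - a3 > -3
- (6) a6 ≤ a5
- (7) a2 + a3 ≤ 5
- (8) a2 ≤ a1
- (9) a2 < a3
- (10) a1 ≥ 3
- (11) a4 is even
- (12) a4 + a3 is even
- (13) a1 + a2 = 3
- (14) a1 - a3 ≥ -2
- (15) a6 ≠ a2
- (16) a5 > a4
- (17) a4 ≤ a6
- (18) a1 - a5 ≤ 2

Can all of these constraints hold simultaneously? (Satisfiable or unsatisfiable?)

Satisfiable

The assignment a1 = 3, a2 = 0, a3 = 2, a4 = 0, a5 = 2, a6 = 2 works:
  constraint 2 holds since a3 - a4 = 2.
  constraint 3 holds since a2 + a6 = 2.
  constraint 5 holds since a4 - a3 = -2.
The rest check out directly.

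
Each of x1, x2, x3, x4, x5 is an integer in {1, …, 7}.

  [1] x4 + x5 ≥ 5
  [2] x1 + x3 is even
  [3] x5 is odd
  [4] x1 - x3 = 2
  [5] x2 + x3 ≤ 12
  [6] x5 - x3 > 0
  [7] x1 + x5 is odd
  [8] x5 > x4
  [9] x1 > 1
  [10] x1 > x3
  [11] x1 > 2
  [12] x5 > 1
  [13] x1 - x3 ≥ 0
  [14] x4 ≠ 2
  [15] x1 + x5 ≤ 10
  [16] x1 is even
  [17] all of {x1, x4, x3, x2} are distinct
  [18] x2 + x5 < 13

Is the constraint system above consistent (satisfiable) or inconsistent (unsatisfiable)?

Satisfiable

One satisfying assignment is x1 = 4, x2 = 7, x3 = 2, x4 = 1, x5 = 5.
For the less obvious constraints — constraint 1: x4 + x5 = 6; constraint 4: x1 - x3 = 2 — and the others hold by inspection.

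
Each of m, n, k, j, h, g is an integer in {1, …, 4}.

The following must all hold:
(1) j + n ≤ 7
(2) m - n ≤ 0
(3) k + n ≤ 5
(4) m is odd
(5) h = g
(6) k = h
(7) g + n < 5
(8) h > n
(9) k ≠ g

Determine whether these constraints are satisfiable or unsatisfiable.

From constraints 5 and 6, k = h = g, so k = g. But constraint 9 says k ≠ g. Contradiction.

Unsatisfiable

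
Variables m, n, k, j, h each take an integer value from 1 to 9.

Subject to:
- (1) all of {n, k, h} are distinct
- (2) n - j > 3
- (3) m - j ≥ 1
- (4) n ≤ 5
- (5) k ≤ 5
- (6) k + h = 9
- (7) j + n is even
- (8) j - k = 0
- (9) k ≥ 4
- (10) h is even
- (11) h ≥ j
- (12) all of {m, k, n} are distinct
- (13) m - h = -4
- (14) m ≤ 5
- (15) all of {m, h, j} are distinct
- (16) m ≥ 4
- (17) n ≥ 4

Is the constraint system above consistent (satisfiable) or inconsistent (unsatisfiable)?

Constraints 4, 5, 9, 14, 16, and 17 confine each of m, k, n to the 2 values {4, 5}.
Constraint 12 requires all 3 of them to be distinct, but only 2 values are available — impossible by the pigeonhole principle.

Unsatisfiable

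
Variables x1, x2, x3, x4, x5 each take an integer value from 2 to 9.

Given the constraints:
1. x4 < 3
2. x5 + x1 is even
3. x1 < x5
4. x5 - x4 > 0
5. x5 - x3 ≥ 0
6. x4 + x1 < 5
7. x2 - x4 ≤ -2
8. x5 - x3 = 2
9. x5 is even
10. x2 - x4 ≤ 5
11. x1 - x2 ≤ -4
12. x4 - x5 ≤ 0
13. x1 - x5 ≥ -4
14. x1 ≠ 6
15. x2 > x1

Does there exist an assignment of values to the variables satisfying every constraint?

Unsatisfiable

Constraints 7, 11, 12, and 13 give x2 − x1 ≥ 4, x1 − x5 ≥ -4, x5 − x4 ≥ 0, x4 − x2 ≥ 2.
Adding all 4 inequalities: the left sides telescope to 0, and the right sides sum to 4 + (-4) + 0 + 2 = 2. So 0 ≥ 2, which is false.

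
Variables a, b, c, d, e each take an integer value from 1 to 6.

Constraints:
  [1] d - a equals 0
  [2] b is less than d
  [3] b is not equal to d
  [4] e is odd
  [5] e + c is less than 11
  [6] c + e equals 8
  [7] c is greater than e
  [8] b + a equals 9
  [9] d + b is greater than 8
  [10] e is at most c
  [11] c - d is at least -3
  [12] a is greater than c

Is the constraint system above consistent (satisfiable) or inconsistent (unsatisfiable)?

The assignment a = 6, b = 3, c = 5, d = 6, e = 3 works:
  constraint 1 holds since d - a = 0.
  constraint 5 holds since e + c = 8.
The rest check out directly.

Satisfiable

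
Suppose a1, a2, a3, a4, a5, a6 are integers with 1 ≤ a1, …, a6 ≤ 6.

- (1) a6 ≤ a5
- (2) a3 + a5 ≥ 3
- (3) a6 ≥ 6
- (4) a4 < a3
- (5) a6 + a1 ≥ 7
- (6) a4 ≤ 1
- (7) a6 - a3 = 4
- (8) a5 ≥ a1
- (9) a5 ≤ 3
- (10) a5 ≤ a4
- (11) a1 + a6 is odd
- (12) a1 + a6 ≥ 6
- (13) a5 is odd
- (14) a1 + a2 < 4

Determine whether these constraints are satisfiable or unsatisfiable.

From constraints 1 and 3: a5 ≥ a6 and a6 ≥ 6, so a5 ≥ 6. From constraints 6 and 10: a5 ≤ a4 and a4 ≤ 1, so a5 ≤ 1. But 1 < 6, so no value of a5 works.

Unsatisfiable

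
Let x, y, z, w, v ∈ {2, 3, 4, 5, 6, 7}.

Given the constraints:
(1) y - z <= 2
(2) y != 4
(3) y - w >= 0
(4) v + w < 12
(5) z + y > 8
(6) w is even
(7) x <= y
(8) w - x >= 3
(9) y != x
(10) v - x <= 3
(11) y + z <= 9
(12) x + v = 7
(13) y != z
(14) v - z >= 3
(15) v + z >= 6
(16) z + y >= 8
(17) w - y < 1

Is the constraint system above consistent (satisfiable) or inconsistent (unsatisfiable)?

Unsatisfiable

Constraints 1, 3, 8, 10, and 14 give z − y ≥ -2, y − w ≥ 0, w − x ≥ 3, x − v ≥ -3, v − z ≥ 3.
Adding all 5 inequalities: the left sides telescope to 0, and the right sides sum to (-2) + 0 + 3 + (-3) + 3 = 1. So 0 ≥ 1, which is false.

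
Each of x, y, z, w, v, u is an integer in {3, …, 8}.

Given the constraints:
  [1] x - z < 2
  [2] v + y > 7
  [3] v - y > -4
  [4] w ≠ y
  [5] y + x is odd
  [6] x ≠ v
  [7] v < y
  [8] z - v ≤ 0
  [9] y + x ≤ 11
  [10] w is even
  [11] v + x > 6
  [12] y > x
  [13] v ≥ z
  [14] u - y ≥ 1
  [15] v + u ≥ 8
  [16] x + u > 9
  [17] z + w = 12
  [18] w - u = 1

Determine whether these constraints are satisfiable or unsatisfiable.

Take x = 3, y = 6, z = 4, w = 8, v = 4, u = 7. Then constraint 1: x - z = -1; constraint 2: v + y = 10; constraint 3: v - y = -2, and every other listed constraint is also met.

Satisfiable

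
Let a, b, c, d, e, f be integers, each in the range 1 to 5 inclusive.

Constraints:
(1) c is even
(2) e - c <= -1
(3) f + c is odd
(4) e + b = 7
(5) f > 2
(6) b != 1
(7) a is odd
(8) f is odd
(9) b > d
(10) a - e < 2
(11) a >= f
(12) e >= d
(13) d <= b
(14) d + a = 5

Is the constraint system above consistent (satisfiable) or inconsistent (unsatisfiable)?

Satisfiable

Take a = 3, b = 5, c = 4, d = 2, e = 2, f = 3. Then constraint 2: e - c = -2; constraint 4: e + b = 7, and every other listed constraint is also met.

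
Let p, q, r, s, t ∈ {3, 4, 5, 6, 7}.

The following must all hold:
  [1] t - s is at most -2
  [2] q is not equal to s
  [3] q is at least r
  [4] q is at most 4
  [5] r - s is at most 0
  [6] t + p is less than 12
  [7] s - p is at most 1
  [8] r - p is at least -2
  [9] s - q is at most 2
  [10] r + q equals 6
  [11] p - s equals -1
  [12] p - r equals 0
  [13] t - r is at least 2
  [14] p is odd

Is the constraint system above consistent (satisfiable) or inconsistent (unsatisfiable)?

Constraints 1, 7, 8, and 13 give s − t ≥ 2, t − r ≥ 2, r − p ≥ -2, p − s ≥ -1.
Adding all 4 inequalities: the left sides telescope to 0, and the right sides sum to 2 + 2 + (-2) + (-1) = 1. So 0 ≥ 1, which is false.

Unsatisfiable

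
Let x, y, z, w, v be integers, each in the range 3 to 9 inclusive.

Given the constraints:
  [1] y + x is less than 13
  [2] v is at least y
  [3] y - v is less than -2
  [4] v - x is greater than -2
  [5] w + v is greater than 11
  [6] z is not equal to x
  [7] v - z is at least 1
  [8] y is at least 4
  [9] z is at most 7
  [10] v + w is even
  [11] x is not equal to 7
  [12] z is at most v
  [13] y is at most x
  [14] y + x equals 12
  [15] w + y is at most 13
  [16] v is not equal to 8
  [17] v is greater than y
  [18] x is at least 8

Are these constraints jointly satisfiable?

Satisfiable

One satisfying assignment is x = 8, y = 4, z = 4, w = 7, v = 7.
For the less obvious constraints — constraint 1: y + x = 12; constraint 3: y - v = -3; constraint 4: v - x = -1 — and the others hold by inspection.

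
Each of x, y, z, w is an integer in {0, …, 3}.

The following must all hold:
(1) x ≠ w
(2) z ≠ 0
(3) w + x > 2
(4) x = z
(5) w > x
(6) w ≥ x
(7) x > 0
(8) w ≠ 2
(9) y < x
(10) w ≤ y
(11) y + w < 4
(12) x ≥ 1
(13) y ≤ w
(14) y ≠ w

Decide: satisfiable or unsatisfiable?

Constraints 6, 9, and 10 give w ≤ y, y < x, x ≤ w. Chaining: w ≤ y < x ≤ w, which forces w < w — impossible.

Unsatisfiable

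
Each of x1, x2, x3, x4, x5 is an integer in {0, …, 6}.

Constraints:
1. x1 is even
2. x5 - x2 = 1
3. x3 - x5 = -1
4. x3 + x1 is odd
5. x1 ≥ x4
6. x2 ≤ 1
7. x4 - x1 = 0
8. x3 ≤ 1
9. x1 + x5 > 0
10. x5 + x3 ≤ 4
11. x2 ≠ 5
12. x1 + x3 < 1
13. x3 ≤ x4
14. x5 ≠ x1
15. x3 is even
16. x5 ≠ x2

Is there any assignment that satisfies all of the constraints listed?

Unsatisfiable

Constraint 15 makes x3 even and constraint 1 makes x1 even, so x3 + x1 must be even. Constraint 4 says x3 + x1 is odd — contradiction.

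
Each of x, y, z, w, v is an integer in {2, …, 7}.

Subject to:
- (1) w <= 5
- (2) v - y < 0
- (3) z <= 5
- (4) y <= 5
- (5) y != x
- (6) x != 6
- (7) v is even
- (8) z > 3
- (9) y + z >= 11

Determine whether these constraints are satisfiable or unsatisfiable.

Unsatisfiable

From constraint 4: y ≤ 5. From constraint 3: z ≤ 5. Hence y + z ≤ 10. But constraint 9 requires y + z ≥ 11, and 11 > 10. Contradiction.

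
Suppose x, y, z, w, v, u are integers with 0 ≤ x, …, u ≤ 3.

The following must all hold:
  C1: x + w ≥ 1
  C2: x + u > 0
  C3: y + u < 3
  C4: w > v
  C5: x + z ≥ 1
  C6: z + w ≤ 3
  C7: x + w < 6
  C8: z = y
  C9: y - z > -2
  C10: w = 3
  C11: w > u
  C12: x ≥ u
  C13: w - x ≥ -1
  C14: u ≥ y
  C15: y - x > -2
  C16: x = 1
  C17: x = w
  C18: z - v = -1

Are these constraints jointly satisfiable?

Unsatisfiable

Constraint 16 fixes x = 1 and constraint 10 fixes w = 3, but constraint 17 requires x = w. Since 1 ≠ 3, contradiction.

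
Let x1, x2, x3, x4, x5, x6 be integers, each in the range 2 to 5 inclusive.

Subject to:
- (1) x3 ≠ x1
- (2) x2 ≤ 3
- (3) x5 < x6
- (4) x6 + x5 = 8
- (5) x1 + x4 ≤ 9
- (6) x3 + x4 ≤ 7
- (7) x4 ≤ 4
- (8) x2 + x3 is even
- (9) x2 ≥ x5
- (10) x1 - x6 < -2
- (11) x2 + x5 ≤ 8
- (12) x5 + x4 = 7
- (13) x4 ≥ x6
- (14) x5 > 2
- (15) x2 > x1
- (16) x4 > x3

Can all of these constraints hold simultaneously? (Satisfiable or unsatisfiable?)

Unsatisfiable

From constraints 7 and 13: x6 ≤ x4 ≤ 4. From constraints 2 and 9: x5 ≤ x2 ≤ 3. Hence x6 + x5 ≤ 7. But constraint 4 requires x6 + x5 = 8, and 8 > 7. Contradiction.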